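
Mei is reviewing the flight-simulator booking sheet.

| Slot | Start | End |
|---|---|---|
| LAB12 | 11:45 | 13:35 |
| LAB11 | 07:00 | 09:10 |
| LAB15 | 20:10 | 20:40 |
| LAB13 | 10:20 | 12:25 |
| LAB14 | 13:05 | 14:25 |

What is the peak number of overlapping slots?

2

Walk through starts and ends in time order (an end at T is processed before a start at T):
07:00 start LAB11 → 1
09:10 end LAB11 → 0
10:20 start LAB13 → 1
11:45 start LAB12 → 2
12:25 end LAB13 → 1
13:05 start LAB14 → 2
13:35 end LAB12 → 1
14:25 end LAB14 → 0
20:10 start LAB15 → 1
20:40 end LAB15 → 0
Peak is 2, at 11:45 (LAB12, LAB13).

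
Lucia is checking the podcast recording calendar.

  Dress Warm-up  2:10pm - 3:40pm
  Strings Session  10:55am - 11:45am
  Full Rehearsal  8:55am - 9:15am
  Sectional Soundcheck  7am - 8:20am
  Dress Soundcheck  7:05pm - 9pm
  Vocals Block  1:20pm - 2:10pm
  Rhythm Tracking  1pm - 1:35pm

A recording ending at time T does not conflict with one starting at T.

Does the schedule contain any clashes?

Yes

Sorted by start: Sectional Soundcheck, Full Rehearsal, Strings Session, Rhythm Tracking, Vocals Block, Dress Warm-up, Dress Soundcheck.
Full Rehearsal starts after Sectional Soundcheck ends — done with Sectional Soundcheck.
Strings Session starts after Full Rehearsal ends — done with Full Rehearsal.
Rhythm Tracking starts after Strings Session ends — done with Strings Session.
Vocals Block starts before Rhythm Tracking ends → Rhythm Tracking and Vocals Block overlap.
That's a conflict, so the schedule is not conflict-free.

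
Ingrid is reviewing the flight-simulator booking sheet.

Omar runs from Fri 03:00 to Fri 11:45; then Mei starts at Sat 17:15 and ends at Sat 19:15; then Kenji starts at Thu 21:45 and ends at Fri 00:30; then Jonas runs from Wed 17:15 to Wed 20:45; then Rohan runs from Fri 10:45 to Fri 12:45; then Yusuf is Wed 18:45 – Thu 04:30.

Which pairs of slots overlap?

Sorted by start: Jonas, Yusuf, Kenji, Omar, Rohan, Mei.
Yusuf starts before Jonas ends → Jonas and Yusuf overlap.
Kenji starts after Jonas ends — done with Jonas.
Kenji starts after Yusuf ends — done with Yusuf.
Omar starts after Kenji ends — done with Kenji.
Rohan starts before Omar ends → Omar and Rohan overlap.
Mei starts after Omar ends.
Mei starts after Rohan ends.

Jonas & Yusuf, Omar & Rohan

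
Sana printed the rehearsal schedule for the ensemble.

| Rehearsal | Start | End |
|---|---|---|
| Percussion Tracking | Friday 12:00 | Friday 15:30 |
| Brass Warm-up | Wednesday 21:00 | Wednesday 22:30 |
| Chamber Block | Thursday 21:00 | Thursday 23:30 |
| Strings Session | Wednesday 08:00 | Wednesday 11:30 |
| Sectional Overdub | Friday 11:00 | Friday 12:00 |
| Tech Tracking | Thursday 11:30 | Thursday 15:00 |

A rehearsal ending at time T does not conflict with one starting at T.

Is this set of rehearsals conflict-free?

Yes

Sorted by start: Strings Session, Brass Warm-up, Tech Tracking, Chamber Block, Sectional Overdub, Percussion Tracking.
Brass Warm-up starts after Strings Session ends, so Strings Session has no further overlaps.
Tech Tracking starts after Brass Warm-up ends, so Brass Warm-up has no further overlaps.
Chamber Block starts after Tech Tracking ends, so Tech Tracking has no further overlaps.
Sectional Overdub starts after Chamber Block ends, so Chamber Block has no further overlaps.
Percussion Tracking starts exactly when Sectional Overdub ends (back-to-back, no overlap).
Every pair is clear; the schedule has no overlaps.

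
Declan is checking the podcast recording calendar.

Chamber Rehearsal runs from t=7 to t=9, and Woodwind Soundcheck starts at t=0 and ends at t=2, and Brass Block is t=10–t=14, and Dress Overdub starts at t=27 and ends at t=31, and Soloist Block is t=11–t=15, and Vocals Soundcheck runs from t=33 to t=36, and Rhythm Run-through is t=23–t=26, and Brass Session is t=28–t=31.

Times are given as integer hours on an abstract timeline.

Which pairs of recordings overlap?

Sorted by start: Woodwind Soundcheck, Chamber Rehearsal, Brass Block, Soloist Block, Rhythm Run-through, Dress Overdub, Brass Session, Vocals Soundcheck.
Chamber Rehearsal starts after Woodwind Soundcheck ends, so Woodwind Soundcheck has no further overlaps.
Brass Block starts after Chamber Rehearsal ends, so Chamber Rehearsal has no further overlaps.
Soloist Block starts before Brass Block ends → Brass Block and Soloist Block overlap.
Rhythm Run-through starts after Brass Block ends, so Brass Block has no further overlaps.
Rhythm Run-through starts after Soloist Block ends, so Soloist Block has no further overlaps.
Dress Overdub starts after Rhythm Run-through ends, so Rhythm Run-through has no further overlaps.
Brass Session starts before Dress Overdub ends → Dress Overdub and Brass Session overlap.
Vocals Soundcheck starts after Dress Overdub ends.
Vocals Soundcheck starts after Brass Session ends.

Brass Block & Soloist Block, Brass Session & Dress Overdub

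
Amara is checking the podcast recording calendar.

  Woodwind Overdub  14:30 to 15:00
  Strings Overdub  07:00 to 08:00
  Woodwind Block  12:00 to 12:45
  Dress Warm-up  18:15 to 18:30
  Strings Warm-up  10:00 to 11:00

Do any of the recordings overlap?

Check each pair: they overlap iff neither finishes before the other starts.
Sorted by start: Strings Overdub, Strings Warm-up, Woodwind Block, Woodwind Overdub, Dress Warm-up.
Strings Warm-up starts after Strings Overdub ends, so Strings Overdub has no further overlaps.
Woodwind Block starts after Strings Warm-up ends, so Strings Warm-up has no further overlaps.
Woodwind Overdub starts after Woodwind Block ends, so Woodwind Block has no further overlaps.
Dress Warm-up starts after Woodwind Overdub ends.
Every pair is clear; the schedule has no overlaps.

No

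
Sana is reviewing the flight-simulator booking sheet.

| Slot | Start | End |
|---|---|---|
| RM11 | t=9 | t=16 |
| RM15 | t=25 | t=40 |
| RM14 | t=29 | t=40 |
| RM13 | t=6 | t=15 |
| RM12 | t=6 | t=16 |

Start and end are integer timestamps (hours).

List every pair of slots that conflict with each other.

RM11 & RM12, RM11 & RM13, RM12 & RM13, RM14 & RM15

Check each pair: they overlap iff neither finishes before the other starts.
Sorted by start: RM12, RM13, RM11, RM15, RM14.
RM13 starts before RM12 ends → RM12 and RM13 overlap.
RM11 starts before RM12 ends → RM12 and RM11 overlap.
RM15 starts after RM12 ends; RM12 is clear from here.
RM11 starts before RM13 ends → RM13 and RM11 overlap.
RM15 starts after RM13 ends; RM13 is clear from here.
RM15 starts after RM11 ends; RM11 is clear from here.
RM14 starts before RM15 ends → RM15 and RM14 overlap.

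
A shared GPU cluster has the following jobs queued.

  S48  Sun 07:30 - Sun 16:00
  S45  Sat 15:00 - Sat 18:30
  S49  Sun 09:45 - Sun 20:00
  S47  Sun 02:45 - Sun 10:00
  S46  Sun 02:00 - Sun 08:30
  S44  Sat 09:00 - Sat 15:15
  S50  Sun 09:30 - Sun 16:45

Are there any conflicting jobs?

Two intervals overlap when each starts before the other ends.
Sorted by start: S44, S45, S46, S47, S48, S50, S49.
S45 starts before S44 ends → S44 and S45 overlap.
That's a conflict, so the schedule is not conflict-free.

Yes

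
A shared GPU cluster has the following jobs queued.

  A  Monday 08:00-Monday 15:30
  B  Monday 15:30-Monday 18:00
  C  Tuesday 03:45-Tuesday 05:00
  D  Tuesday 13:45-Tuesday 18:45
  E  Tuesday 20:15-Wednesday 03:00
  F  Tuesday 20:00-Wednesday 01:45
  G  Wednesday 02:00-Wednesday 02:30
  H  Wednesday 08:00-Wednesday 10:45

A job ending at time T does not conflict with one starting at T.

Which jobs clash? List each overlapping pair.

Check each pair: they overlap iff neither finishes before the other starts.
Sorted by start: A, B, C, D, F, E, G, H.
B starts exactly when A ends (back-to-back, no overlap) — done with A.
C starts after B ends — done with B.
D starts after C ends — done with C.
F starts after D ends — done with D.
E starts before F ends → F and E overlap.
G starts after F ends — done with F.
G starts before E ends → E and G overlap.
H starts after E ends.
H starts after G ends.

E & F, E & G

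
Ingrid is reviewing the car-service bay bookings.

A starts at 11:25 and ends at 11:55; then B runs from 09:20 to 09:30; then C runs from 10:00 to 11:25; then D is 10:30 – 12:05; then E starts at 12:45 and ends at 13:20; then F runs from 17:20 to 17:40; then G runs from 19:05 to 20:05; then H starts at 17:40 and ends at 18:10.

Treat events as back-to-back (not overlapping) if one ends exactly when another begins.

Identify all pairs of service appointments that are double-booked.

Sorted by start: B, C, D, A, E, F, H, G.
C starts after B ends, so nothing later overlaps B either.
D starts before C ends → C and D overlap.
A starts exactly when C ends (back-to-back, no overlap), so nothing later overlaps C either.
A starts before D ends → D and A overlap.
E starts after D ends, so nothing later overlaps D either.
E starts after A ends, so nothing later overlaps A either.
F starts after E ends, so nothing later overlaps E either.
H starts exactly when F ends (back-to-back, no overlap), so nothing later overlaps F either.
G starts after H ends.

A & D, C & D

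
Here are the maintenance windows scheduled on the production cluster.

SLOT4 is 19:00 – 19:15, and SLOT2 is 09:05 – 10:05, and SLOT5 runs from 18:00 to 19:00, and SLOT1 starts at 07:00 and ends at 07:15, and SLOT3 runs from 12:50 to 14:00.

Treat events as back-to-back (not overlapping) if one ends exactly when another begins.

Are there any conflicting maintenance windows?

No

Two intervals overlap when each starts before the other ends.
Sorted by start: SLOT1, SLOT2, SLOT3, SLOT5, SLOT4.
SLOT2 starts after SLOT1 ends — done with SLOT1.
SLOT3 starts after SLOT2 ends — done with SLOT2.
SLOT5 starts after SLOT3 ends — done with SLOT3.
SLOT4 starts exactly when SLOT5 ends (back-to-back, no overlap).
Every pair is clear; the schedule has no overlaps.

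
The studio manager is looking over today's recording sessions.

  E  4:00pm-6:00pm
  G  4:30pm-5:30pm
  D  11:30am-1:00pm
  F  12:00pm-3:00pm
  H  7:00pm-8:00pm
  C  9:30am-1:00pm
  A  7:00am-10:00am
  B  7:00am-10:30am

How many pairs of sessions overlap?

7

Sorted by start: A, B, C, D, F, E, G, H.
B starts before A ends → A and B overlap.
C starts before A ends → A and C overlap.
D starts after A ends; A is clear from here.
C starts before B ends → B and C overlap.
D starts after B ends; B is clear from here.
D starts before C ends → C and D overlap.
F starts before C ends → C and F overlap.
E starts after C ends; C is clear from here.
F starts before D ends → D and F overlap.
E starts after D ends; D is clear from here.
E starts after F ends; F is clear from here.
G starts before E ends → E and G overlap.
H starts after E ends.
H starts after G ends.
Overlapping pairs: A & B, A & C, B & C, C & D, C & F, D & F, E & G — 7 in total.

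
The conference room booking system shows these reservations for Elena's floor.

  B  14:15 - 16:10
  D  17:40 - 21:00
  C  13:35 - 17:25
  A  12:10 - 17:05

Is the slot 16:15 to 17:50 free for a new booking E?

A: starts 12:10 before E ends 17:50, and ends 17:05 after E starts 16:15 → overlap.
C: starts 13:35 before E ends 17:50, and ends 17:25 after E starts 16:15 → overlap.
B: ends 16:10 at or before E starts 16:15 → clear.
D: starts 17:40 before E ends 17:50, and ends 21:00 after E starts 16:15 → overlap.
E overlaps A, C, D.

No — it overlaps A, C, D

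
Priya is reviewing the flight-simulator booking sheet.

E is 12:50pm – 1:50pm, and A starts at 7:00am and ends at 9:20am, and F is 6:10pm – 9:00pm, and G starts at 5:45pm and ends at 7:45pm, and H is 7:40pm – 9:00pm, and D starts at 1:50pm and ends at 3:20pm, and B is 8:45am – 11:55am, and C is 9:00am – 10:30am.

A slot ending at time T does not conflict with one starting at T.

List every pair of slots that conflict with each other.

Two intervals overlap when each starts before the other ends.
Sorted by start: A, B, C, E, D, G, F, H.
B starts before A ends → A and B overlap.
C starts before A ends → A and C overlap.
E starts after A ends, so nothing later overlaps A either.
C starts before B ends → B and C overlap.
E starts after B ends, so nothing later overlaps B either.
E starts after C ends, so nothing later overlaps C either.
D starts exactly when E ends (back-to-back, no overlap), so nothing later overlaps E either.
G starts after D ends, so nothing later overlaps D either.
F starts before G ends → G and F overlap.
H starts before G ends → G and H overlap.
H starts before F ends → F and H overlap.

A & B, A & C, B & C, F & G, F & H, G & H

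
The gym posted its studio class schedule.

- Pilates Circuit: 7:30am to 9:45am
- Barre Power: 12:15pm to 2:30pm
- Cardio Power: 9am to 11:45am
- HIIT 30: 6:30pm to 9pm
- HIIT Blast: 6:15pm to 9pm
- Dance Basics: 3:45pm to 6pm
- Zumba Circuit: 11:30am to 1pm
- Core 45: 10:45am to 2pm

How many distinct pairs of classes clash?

Sorted by start: Pilates Circuit, Cardio Power, Core 45, Zumba Circuit, Barre Power, Dance Basics, HIIT Blast, HIIT 30.
Cardio Power starts before Pilates Circuit ends → Pilates Circuit and Cardio Power overlap.
Core 45 starts after Pilates Circuit ends, so Pilates Circuit has no further overlaps.
Core 45 starts before Cardio Power ends → Cardio Power and Core 45 overlap.
Zumba Circuit starts before Cardio Power ends → Cardio Power and Zumba Circuit overlap.
Barre Power starts after Cardio Power ends, so Cardio Power has no further overlaps.
Zumba Circuit starts before Core 45 ends → Core 45 and Zumba Circuit overlap.
Barre Power starts before Core 45 ends → Core 45 and Barre Power overlap.
Dance Basics starts after Core 45 ends, so Core 45 has no further overlaps.
Barre Power starts before Zumba Circuit ends → Zumba Circuit and Barre Power overlap.
Dance Basics starts after Zumba Circuit ends, so Zumba Circuit has no further overlaps.
Dance Basics starts after Barre Power ends, so Barre Power has no further overlaps.
HIIT Blast starts after Dance Basics ends, so Dance Basics has no further overlaps.
HIIT 30 starts before HIIT Blast ends → HIIT Blast and HIIT 30 overlap.
Overlapping pairs: Barre Power & Core 45, Barre Power & Zumba Circuit, Cardio Power & Core 45, Cardio Power & Pilates Circuit, Cardio Power & Zumba Circuit, Core 45 & Zumba Circuit, HIIT 30 & HIIT Blast — 7 in total.

7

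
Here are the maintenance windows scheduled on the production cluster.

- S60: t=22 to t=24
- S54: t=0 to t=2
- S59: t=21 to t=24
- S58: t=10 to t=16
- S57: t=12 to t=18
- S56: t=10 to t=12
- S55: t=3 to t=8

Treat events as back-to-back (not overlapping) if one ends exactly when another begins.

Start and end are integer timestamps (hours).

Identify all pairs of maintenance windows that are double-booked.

Sorted by start: S54, S55, S56, S58, S57, S59, S60.
S55 starts after S54 ends, so S54 has no further overlaps.
S56 starts after S55 ends, so S55 has no further overlaps.
S58 starts before S56 ends → S56 and S58 overlap.
S57 starts exactly when S56 ends (back-to-back, no overlap), so S56 has no further overlaps.
S57 starts before S58 ends → S58 and S57 overlap.
S59 starts after S58 ends, so S58 has no further overlaps.
S59 starts after S57 ends, so S57 has no further overlaps.
S60 starts before S59 ends → S59 and S60 overlap.

S56 & S58, S57 & S58, S59 & S60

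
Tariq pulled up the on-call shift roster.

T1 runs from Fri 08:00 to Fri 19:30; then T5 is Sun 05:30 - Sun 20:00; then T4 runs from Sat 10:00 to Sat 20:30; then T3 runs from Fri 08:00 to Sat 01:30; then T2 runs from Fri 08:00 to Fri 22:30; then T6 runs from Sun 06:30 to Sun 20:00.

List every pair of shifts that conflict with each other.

Sorted by start: T1, T2, T3, T4, T5, T6.
T2 starts before T1 ends → T1 and T2 overlap.
T3 starts before T1 ends → T1 and T3 overlap.
T4 starts after T1 ends, so T1 has no further overlaps.
T3 starts before T2 ends → T2 and T3 overlap.
T4 starts after T2 ends, so T2 has no further overlaps.
T4 starts after T3 ends, so T3 has no further overlaps.
T5 starts after T4 ends, so T4 has no further overlaps.
T6 starts before T5 ends → T5 and T6 overlap.

T1 & T2, T1 & T3, T2 & T3, T5 & T6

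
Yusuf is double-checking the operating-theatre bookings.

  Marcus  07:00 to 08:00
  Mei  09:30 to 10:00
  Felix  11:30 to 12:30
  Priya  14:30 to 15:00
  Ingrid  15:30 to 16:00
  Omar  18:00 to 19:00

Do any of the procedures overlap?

Sorted by start: Marcus, Mei, Felix, Priya, Ingrid, Omar.
Mei starts after Marcus ends, so nothing later overlaps Marcus either.
Felix starts after Mei ends, so nothing later overlaps Mei either.
Priya starts after Felix ends, so nothing later overlaps Felix either.
Ingrid starts after Priya ends, so nothing later overlaps Priya either.
Omar starts after Ingrid ends.
Every pair is clear; the schedule has no overlaps.

No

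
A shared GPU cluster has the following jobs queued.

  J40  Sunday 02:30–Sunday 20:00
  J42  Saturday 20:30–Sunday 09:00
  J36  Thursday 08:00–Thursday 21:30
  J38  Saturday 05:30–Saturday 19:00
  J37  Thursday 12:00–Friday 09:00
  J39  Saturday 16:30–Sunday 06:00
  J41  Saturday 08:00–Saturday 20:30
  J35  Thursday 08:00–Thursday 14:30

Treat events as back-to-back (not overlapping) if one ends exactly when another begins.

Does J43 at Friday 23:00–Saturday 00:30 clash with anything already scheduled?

J35: ends Thursday 14:30 at or before J43 starts Friday 23:00 → clear.
J36: ends Thursday 21:30 at or before J43 starts Friday 23:00 → clear.
J37: ends Friday 09:00 at or before J43 starts Friday 23:00 → clear.
J38: starts Saturday 05:30 at or after J43 ends Saturday 00:30 → clear.
J41: starts Saturday 08:00 at or after J43 ends Saturday 00:30 → clear.
J39: starts Saturday 16:30 at or after J43 ends Saturday 00:30 → clear.
J42: starts Saturday 20:30 at or after J43 ends Saturday 00:30 → clear.
J40: starts Sunday 02:30 at or after J43 ends Saturday 00:30 → clear.

No — it doesn't clash with anything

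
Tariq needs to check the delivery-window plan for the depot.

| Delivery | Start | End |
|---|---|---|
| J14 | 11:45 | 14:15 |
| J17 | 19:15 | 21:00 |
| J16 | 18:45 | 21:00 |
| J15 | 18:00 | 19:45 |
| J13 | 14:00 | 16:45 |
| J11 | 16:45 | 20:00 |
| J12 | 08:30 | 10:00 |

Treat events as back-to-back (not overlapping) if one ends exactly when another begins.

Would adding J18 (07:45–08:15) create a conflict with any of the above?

J12: starts 08:30 at or after J18 ends 08:15 → clear.
J14: starts 11:45 at or after J18 ends 08:15 → clear.
J13: starts 14:00 at or after J18 ends 08:15 → clear.
J11: starts 16:45 at or after J18 ends 08:15 → clear.
J15: starts 18:00 at or after J18 ends 08:15 → clear.
J16: starts 18:45 at or after J18 ends 08:15 → clear.
J17: starts 19:15 at or after J18 ends 08:15 → clear.

No — it doesn't clash with anything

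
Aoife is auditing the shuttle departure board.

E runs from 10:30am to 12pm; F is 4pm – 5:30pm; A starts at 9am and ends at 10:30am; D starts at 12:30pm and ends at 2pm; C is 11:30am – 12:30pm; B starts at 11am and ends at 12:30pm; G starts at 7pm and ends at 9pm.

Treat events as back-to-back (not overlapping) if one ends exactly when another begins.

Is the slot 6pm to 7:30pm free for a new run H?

No — it overlaps G

A: ends 10:30am at or before H starts 6pm → clear.
E: ends 12pm at or before H starts 6pm → clear.
B: ends 12:30pm at or before H starts 6pm → clear.
C: ends 12:30pm at or before H starts 6pm → clear.
D: ends 2pm at or before H starts 6pm → clear.
F: ends 5:30pm at or before H starts 6pm → clear.
G: starts 7pm before H ends 7:30pm, and ends 9pm after H starts 6pm → overlap.
H overlaps G.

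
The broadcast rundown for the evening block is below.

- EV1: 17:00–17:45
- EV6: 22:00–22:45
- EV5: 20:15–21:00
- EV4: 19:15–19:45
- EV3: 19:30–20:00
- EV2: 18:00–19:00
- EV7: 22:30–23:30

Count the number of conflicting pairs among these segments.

Check each pair: they overlap iff neither finishes before the other starts.
Sorted by start: EV1, EV2, EV4, EV3, EV5, EV6, EV7.
EV2 starts after EV1 ends, so EV1 has no further overlaps.
EV4 starts after EV2 ends, so EV2 has no further overlaps.
EV3 starts before EV4 ends → EV4 and EV3 overlap.
EV5 starts after EV4 ends, so EV4 has no further overlaps.
EV5 starts after EV3 ends, so EV3 has no further overlaps.
EV6 starts after EV5 ends, so EV5 has no further overlaps.
EV7 starts before EV6 ends → EV6 and EV7 overlap.
Overlapping pairs: EV3 & EV4, EV6 & EV7 — 2 in total.

2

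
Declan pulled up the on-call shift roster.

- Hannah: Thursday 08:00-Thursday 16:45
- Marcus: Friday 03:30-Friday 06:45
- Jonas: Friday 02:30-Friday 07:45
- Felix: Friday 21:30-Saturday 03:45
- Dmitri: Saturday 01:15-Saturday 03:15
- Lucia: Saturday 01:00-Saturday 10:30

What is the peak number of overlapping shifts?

Sweep the timeline, counting +1 at each start and −1 at each end (ends before starts at a tie):
Thursday 08:00 start Hannah → 1
Thursday 16:45 end Hannah → 0
Friday 02:30 start Jonas → 1
Friday 03:30 start Marcus → 2
Friday 06:45 end Marcus → 1
Friday 07:45 end Jonas → 0
Friday 21:30 start Felix → 1
Saturday 01:00 start Lucia → 2
Saturday 01:15 start Dmitri → 3
Saturday 03:15 end Dmitri → 2
Saturday 03:45 end Felix → 1
Saturday 10:30 end Lucia → 0
Peak is 3, at Saturday 01:15 (Dmitri, Felix, Lucia).

3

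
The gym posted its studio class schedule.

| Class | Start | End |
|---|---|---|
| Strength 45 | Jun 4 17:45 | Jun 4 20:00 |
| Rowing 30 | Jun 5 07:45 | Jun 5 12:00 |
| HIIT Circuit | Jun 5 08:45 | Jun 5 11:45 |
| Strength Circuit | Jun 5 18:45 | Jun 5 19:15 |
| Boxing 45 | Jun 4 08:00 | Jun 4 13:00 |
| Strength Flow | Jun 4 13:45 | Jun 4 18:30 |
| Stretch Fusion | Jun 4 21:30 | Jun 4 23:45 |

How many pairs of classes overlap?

Sorted by start: Boxing 45, Strength Flow, Strength 45, Stretch Fusion, Rowing 30, HIIT Circuit, Strength Circuit.
Strength Flow starts after Boxing 45 ends, so Boxing 45 has no further overlaps.
Strength 45 starts before Strength Flow ends → Strength Flow and Strength 45 overlap.
Stretch Fusion starts after Strength Flow ends, so Strength Flow has no further overlaps.
Stretch Fusion starts after Strength 45 ends, so Strength 45 has no further overlaps.
Rowing 30 starts after Stretch Fusion ends, so Stretch Fusion has no further overlaps.
HIIT Circuit starts before Rowing 30 ends → Rowing 30 and HIIT Circuit overlap.
Strength Circuit starts after Rowing 30 ends.
Strength Circuit starts after HIIT Circuit ends.
Overlapping pairs: HIIT Circuit & Rowing 30, Strength 45 & Strength Flow — 2 in total.

2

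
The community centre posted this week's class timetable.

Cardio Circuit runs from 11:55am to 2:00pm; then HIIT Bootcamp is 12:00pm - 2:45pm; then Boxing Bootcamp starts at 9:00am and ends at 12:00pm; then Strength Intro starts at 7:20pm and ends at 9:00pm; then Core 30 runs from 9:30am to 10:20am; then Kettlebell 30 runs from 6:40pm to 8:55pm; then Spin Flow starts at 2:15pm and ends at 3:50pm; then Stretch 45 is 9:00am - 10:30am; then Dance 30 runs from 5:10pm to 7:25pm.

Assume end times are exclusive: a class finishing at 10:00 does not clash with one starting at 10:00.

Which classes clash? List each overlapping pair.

Boxing Bootcamp & Cardio Circuit, Boxing Bootcamp & Core 30, Boxing Bootcamp & Stretch 45, Cardio Circuit & HIIT Bootcamp, Core 30 & Stretch 45, Dance 30 & Kettlebell 30, Dance 30 & Strength Intro, HIIT Bootcamp & Spin Flow, Kettlebell 30 & Strength Intro

Two intervals overlap when each starts before the other ends.
Sorted by start: Boxing Bootcamp, Stretch 45, Core 30, Cardio Circuit, HIIT Bootcamp, Spin Flow, Dance 30, Kettlebell 30, Strength Intro.
Stretch 45 starts before Boxing Bootcamp ends → Boxing Bootcamp and Stretch 45 overlap.
Core 30 starts before Boxing Bootcamp ends → Boxing Bootcamp and Core 30 overlap.
Cardio Circuit starts before Boxing Bootcamp ends → Boxing Bootcamp and Cardio Circuit overlap.
HIIT Bootcamp starts exactly when Boxing Bootcamp ends (back-to-back, no overlap), so nothing later overlaps Boxing Bootcamp either.
Core 30 starts before Stretch 45 ends → Stretch 45 and Core 30 overlap.
Cardio Circuit starts after Stretch 45 ends, so nothing later overlaps Stretch 45 either.
Cardio Circuit starts after Core 30 ends, so nothing later overlaps Core 30 either.
HIIT Bootcamp starts before Cardio Circuit ends → Cardio Circuit and HIIT Bootcamp overlap.
Spin Flow starts after Cardio Circuit ends, so nothing later overlaps Cardio Circuit either.
Spin Flow starts before HIIT Bootcamp ends → HIIT Bootcamp and Spin Flow overlap.
Dance 30 starts after HIIT Bootcamp ends, so nothing later overlaps HIIT Bootcamp either.
Dance 30 starts after Spin Flow ends, so nothing later overlaps Spin Flow either.
Kettlebell 30 starts before Dance 30 ends → Dance 30 and Kettlebell 30 overlap.
Strength Intro starts before Dance 30 ends → Dance 30 and Strength Intro overlap.
Strength Intro starts before Kettlebell 30 ends → Kettlebell 30 and Strength Intro overlap.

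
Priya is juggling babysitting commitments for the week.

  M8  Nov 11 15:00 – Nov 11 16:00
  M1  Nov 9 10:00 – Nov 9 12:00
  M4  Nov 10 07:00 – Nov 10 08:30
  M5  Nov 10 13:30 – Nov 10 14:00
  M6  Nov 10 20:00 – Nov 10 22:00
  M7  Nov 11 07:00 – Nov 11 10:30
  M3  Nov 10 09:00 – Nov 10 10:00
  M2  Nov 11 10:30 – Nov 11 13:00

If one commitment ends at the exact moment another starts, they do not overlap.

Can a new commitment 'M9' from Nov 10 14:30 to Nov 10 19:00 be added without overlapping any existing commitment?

Yes — the slot is free

M1: ends Nov 9 12:00 at or before M9 starts Nov 10 14:30 → clear.
M4: ends Nov 10 08:30 at or before M9 starts Nov 10 14:30 → clear.
M3: ends Nov 10 10:00 at or before M9 starts Nov 10 14:30 → clear.
M5: ends Nov 10 14:00 at or before M9 starts Nov 10 14:30 → clear.
M6: starts Nov 10 20:00 at or after M9 ends Nov 10 19:00 → clear.
M7: starts Nov 11 07:00 at or after M9 ends Nov 10 19:00 → clear.
M2: starts Nov 11 10:30 at or after M9 ends Nov 10 19:00 → clear.
M8: starts Nov 11 15:00 at or after M9 ends Nov 10 19:00 → clear.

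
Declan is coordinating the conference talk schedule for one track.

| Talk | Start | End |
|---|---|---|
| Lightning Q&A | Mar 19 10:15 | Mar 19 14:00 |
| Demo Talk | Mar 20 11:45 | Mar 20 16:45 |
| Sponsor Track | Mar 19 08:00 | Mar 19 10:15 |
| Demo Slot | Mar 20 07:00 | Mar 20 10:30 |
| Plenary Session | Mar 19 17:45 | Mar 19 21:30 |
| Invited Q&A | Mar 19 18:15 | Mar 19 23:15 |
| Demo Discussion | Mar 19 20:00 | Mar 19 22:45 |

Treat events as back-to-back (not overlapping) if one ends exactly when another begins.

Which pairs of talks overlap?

Demo Discussion & Invited Q&A, Demo Discussion & Plenary Session, Invited Q&A & Plenary Session

Check each pair: they overlap iff neither finishes before the other starts.
Sorted by start: Sponsor Track, Lightning Q&A, Plenary Session, Invited Q&A, Demo Discussion, Demo Slot, Demo Talk.
Lightning Q&A starts exactly when Sponsor Track ends (back-to-back, no overlap); Sponsor Track is clear from here.
Plenary Session starts after Lightning Q&A ends; Lightning Q&A is clear from here.
Invited Q&A starts before Plenary Session ends → Plenary Session and Invited Q&A overlap.
Demo Discussion starts before Plenary Session ends → Plenary Session and Demo Discussion overlap.
Demo Slot starts after Plenary Session ends; Plenary Session is clear from here.
Demo Discussion starts before Invited Q&A ends → Invited Q&A and Demo Discussion overlap.
Demo Slot starts after Invited Q&A ends; Invited Q&A is clear from here.
Demo Slot starts after Demo Discussion ends; Demo Discussion is clear from here.
Demo Talk starts after Demo Slot ends.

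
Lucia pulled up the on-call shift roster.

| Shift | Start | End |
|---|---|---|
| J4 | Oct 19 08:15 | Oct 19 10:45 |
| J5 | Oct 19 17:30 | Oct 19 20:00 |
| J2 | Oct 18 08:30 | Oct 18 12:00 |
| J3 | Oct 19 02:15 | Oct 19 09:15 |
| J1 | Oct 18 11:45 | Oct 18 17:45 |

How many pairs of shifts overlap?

Sorted by start: J2, J1, J3, J4, J5.
J1 starts before J2 ends → J2 and J1 overlap.
J3 starts after J2 ends — done with J2.
J3 starts after J1 ends — done with J1.
J4 starts before J3 ends → J3 and J4 overlap.
J5 starts after J3 ends.
J5 starts after J4 ends.
Overlapping pairs: J1 & J2, J3 & J4 — 2 in total.

2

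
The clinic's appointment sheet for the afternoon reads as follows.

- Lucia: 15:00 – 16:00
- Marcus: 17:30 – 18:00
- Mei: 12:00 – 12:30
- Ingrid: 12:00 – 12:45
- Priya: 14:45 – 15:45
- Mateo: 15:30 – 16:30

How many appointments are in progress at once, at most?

3

Sweep the timeline, counting +1 at each start and −1 at each end (ends before starts at a tie):
12:00 start Ingrid → 1
12:00 start Mei → 2
12:30 end Mei → 1
12:45 end Ingrid → 0
14:45 start Priya → 1
15:00 start Lucia → 2
15:30 start Mateo → 3
15:45 end Priya → 2
16:00 end Lucia → 1
16:30 end Mateo → 0
17:30 start Marcus → 1
18:00 end Marcus → 0
Peak is 3, at 15:30 (Lucia, Mateo, Priya).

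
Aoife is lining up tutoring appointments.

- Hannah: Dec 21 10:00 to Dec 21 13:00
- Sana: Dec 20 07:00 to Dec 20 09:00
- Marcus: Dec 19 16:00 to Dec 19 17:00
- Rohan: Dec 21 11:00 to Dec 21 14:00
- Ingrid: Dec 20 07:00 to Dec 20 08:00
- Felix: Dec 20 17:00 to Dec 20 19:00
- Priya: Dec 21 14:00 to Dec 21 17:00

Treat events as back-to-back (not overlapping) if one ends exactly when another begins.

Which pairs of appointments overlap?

Hannah & Rohan, Ingrid & Sana

Sorted by start: Marcus, Sana, Ingrid, Felix, Hannah, Rohan, Priya.
Sana starts after Marcus ends; Marcus is clear from here.
Ingrid starts before Sana ends → Sana and Ingrid overlap.
Felix starts after Sana ends; Sana is clear from here.
Felix starts after Ingrid ends; Ingrid is clear from here.
Hannah starts after Felix ends; Felix is clear from here.
Rohan starts before Hannah ends → Hannah and Rohan overlap.
Priya starts after Hannah ends.
Priya starts exactly when Rohan ends (back-to-back, no overlap).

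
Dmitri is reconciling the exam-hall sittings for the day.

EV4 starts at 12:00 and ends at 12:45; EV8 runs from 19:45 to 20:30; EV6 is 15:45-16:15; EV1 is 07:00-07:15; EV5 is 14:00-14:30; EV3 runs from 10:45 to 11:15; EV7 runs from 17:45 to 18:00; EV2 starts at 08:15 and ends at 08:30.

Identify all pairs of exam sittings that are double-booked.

Two intervals overlap when each starts before the other ends.
Sorted by start: EV1, EV2, EV3, EV4, EV5, EV6, EV7, EV8.
EV2 starts after EV1 ends, so nothing later overlaps EV1 either.
EV3 starts after EV2 ends, so nothing later overlaps EV2 either.
EV4 starts after EV3 ends, so nothing later overlaps EV3 either.
EV5 starts after EV4 ends, so nothing later overlaps EV4 either.
EV6 starts after EV5 ends, so nothing later overlaps EV5 either.
EV7 starts after EV6 ends, so nothing later overlaps EV6 either.
EV8 starts after EV7 ends.

no overlapping pairs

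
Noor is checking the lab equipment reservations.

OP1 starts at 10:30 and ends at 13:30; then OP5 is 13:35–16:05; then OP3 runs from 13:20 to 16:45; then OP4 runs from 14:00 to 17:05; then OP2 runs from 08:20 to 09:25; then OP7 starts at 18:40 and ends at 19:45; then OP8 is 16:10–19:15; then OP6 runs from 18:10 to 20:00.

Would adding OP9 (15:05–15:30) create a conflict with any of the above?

Yes — it overlaps OP3, OP4, OP5

OP2: ends 09:25 at or before OP9 starts 15:05 → clear.
OP1: ends 13:30 at or before OP9 starts 15:05 → clear.
OP3: starts 13:20 before OP9 ends 15:30, and ends 16:45 after OP9 starts 15:05 → overlap.
OP5: starts 13:35 before OP9 ends 15:30, and ends 16:05 after OP9 starts 15:05 → overlap.
OP4: starts 14:00 before OP9 ends 15:30, and ends 17:05 after OP9 starts 15:05 → overlap.
OP8: starts 16:10 at or after OP9 ends 15:30 → clear.
OP6: starts 18:10 at or after OP9 ends 15:30 → clear.
OP7: starts 18:40 at or after OP9 ends 15:30 → clear.
OP9 overlaps OP3, OP4, OP5.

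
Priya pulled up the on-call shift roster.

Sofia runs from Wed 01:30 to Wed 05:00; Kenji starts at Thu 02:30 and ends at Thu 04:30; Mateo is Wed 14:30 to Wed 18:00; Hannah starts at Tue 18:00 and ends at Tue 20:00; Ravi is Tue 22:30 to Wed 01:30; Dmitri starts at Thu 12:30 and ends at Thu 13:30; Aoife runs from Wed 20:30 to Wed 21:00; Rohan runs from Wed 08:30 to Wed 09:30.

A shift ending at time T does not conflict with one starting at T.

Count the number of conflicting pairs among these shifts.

Sorted by start: Hannah, Ravi, Sofia, Rohan, Mateo, Aoife, Kenji, Dmitri.
Ravi starts after Hannah ends, so nothing later overlaps Hannah either.
Sofia starts exactly when Ravi ends (back-to-back, no overlap), so nothing later overlaps Ravi either.
Rohan starts after Sofia ends, so nothing later overlaps Sofia either.
Mateo starts after Rohan ends, so nothing later overlaps Rohan either.
Aoife starts after Mateo ends, so nothing later overlaps Mateo either.
Kenji starts after Aoife ends, so nothing later overlaps Aoife either.
Dmitri starts after Kenji ends.
No pair overlaps.

0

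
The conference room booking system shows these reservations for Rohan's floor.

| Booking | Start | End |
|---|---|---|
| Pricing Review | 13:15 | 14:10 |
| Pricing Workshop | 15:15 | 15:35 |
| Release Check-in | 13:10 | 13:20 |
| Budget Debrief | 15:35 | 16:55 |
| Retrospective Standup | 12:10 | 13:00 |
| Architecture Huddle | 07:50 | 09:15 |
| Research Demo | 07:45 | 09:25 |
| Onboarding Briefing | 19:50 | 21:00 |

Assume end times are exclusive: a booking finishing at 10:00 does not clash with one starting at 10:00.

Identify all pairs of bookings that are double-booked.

Sorted by start: Research Demo, Architecture Huddle, Retrospective Standup, Release Check-in, Pricing Review, Pricing Workshop, Budget Debrief, Onboarding Briefing.
Architecture Huddle starts before Research Demo ends → Research Demo and Architecture Huddle overlap.
Retrospective Standup starts after Research Demo ends — done with Research Demo.
Retrospective Standup starts after Architecture Huddle ends — done with Architecture Huddle.
Release Check-in starts after Retrospective Standup ends — done with Retrospective Standup.
Pricing Review starts before Release Check-in ends → Release Check-in and Pricing Review overlap.
Pricing Workshop starts after Release Check-in ends — done with Release Check-in.
Pricing Workshop starts after Pricing Review ends — done with Pricing Review.
Budget Debrief starts exactly when Pricing Workshop ends (back-to-back, no overlap) — done with Pricing Workshop.
Onboarding Briefing starts after Budget Debrief ends.

Architecture Huddle & Research Demo, Pricing Review & Release Check-in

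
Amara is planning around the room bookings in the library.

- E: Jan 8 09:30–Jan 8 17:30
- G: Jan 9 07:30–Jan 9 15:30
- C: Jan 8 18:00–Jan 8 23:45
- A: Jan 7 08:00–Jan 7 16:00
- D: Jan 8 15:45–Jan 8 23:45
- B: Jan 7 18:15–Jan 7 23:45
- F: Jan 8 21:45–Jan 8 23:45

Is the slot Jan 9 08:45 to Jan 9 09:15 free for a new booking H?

No — it overlaps G

A: ends Jan 7 16:00 at or before H starts Jan 9 08:45 → clear.
B: ends Jan 7 23:45 at or before H starts Jan 9 08:45 → clear.
E: ends Jan 8 17:30 at or before H starts Jan 9 08:45 → clear.
D: ends Jan 8 23:45 at or before H starts Jan 9 08:45 → clear.
C: ends Jan 8 23:45 at or before H starts Jan 9 08:45 → clear.
F: ends Jan 8 23:45 at or before H starts Jan 9 08:45 → clear.
G: starts Jan 9 07:30 before H ends Jan 9 09:15, and ends Jan 9 15:30 after H starts Jan 9 08:45 → overlap.
H overlaps G.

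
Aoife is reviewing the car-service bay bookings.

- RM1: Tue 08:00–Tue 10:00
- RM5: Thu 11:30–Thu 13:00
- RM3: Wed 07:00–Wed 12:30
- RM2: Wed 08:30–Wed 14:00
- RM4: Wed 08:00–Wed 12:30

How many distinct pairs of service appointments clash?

3

Check each pair: they overlap iff neither finishes before the other starts.
Sorted by start: RM1, RM3, RM4, RM2, RM5.
RM3 starts after RM1 ends — done with RM1.
RM4 starts before RM3 ends → RM3 and RM4 overlap.
RM2 starts before RM3 ends → RM3 and RM2 overlap.
RM5 starts after RM3 ends.
RM2 starts before RM4 ends → RM4 and RM2 overlap.
RM5 starts after RM4 ends.
RM5 starts after RM2 ends.
Overlapping pairs: RM2 & RM3, RM2 & RM4, RM3 & RM4 — 3 in total.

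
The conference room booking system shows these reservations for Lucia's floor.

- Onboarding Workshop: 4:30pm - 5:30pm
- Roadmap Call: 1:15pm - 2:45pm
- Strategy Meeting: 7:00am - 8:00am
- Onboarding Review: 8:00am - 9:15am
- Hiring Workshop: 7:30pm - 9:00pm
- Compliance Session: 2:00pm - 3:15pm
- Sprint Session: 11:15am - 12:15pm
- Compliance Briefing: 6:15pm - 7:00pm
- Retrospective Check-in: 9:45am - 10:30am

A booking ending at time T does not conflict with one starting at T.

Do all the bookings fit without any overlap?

No

Sorted by start: Strategy Meeting, Onboarding Review, Retrospective Check-in, Sprint Session, Roadmap Call, Compliance Session, Onboarding Workshop, Compliance Briefing, Hiring Workshop.
Onboarding Review starts exactly when Strategy Meeting ends (back-to-back, no overlap), so nothing later overlaps Strategy Meeting either.
Retrospective Check-in starts after Onboarding Review ends, so nothing later overlaps Onboarding Review either.
Sprint Session starts after Retrospective Check-in ends, so nothing later overlaps Retrospective Check-in either.
Roadmap Call starts after Sprint Session ends, so nothing later overlaps Sprint Session either.
Compliance Session starts before Roadmap Call ends → Roadmap Call and Compliance Session overlap.
That's a conflict, so the schedule is not conflict-free.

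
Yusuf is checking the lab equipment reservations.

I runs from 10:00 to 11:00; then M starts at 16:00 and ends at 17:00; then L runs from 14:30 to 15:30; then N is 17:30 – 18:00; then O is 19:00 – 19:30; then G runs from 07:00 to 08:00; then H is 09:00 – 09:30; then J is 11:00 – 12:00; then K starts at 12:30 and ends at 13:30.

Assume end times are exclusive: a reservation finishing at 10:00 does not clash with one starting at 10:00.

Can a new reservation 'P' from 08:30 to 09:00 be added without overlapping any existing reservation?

Yes — the slot is free

G: ends 08:00 at or before P starts 08:30 → clear.
H: starts 09:00 at or after P ends 09:00 → clear.
I: starts 10:00 at or after P ends 09:00 → clear.
J: starts 11:00 at or after P ends 09:00 → clear.
K: starts 12:30 at or after P ends 09:00 → clear.
L: starts 14:30 at or after P ends 09:00 → clear.
M: starts 16:00 at or after P ends 09:00 → clear.
N: starts 17:30 at or after P ends 09:00 → clear.
O: starts 19:00 at or after P ends 09:00 → clear.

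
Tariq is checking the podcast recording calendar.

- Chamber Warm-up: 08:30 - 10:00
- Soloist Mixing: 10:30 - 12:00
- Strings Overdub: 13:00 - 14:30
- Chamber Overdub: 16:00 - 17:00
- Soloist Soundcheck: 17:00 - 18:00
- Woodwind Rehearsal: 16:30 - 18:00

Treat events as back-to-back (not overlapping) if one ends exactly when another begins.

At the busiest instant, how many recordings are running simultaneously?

Sort all start/end points and keep a running count:
08:30 start Chamber Warm-up → 1
10:00 end Chamber Warm-up → 0
10:30 start Soloist Mixing → 1
12:00 end Soloist Mixing → 0
13:00 start Strings Overdub → 1
14:30 end Strings Overdub → 0
16:00 start Chamber Overdub → 1
16:30 start Woodwind Rehearsal → 2
17:00 end Chamber Overdub → 1
17:00 start Soloist Soundcheck → 2
18:00 end Soloist Soundcheck → 1
18:00 end Woodwind Rehearsal → 0
Peak is 2, at 16:30 (Chamber Overdub, Woodwind Rehearsal).

2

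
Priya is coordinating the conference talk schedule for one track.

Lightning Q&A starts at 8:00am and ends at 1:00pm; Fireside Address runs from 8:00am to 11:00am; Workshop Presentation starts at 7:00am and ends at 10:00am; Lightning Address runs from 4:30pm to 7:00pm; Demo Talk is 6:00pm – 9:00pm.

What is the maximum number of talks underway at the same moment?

Sweep the timeline, counting +1 at each start and −1 at each end (ends before starts at a tie):
7:00am start Workshop Presentation → 1
8:00am start Fireside Address → 2
8:00am start Lightning Q&A → 3
10:00am end Workshop Presentation → 2
11:00am end Fireside Address → 1
1:00pm end Lightning Q&A → 0
4:30pm start Lightning Address → 1
6:00pm start Demo Talk → 2
7:00pm end Lightning Address → 1
9:00pm end Demo Talk → 0
Peak is 3, at 8:00am (Fireside Address, Lightning Q&A, Workshop Presentation).

3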